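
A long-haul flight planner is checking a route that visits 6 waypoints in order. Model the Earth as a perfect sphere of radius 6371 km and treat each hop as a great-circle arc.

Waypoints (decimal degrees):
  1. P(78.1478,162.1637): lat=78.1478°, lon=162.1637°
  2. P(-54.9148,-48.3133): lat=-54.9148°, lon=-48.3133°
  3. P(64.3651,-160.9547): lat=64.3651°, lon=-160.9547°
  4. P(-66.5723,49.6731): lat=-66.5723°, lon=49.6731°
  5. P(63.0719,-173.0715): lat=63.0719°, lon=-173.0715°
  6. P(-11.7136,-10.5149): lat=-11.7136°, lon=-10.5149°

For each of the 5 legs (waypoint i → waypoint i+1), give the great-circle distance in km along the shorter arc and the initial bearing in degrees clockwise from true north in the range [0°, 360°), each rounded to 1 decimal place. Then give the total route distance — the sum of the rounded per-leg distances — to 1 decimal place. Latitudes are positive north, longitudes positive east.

Leg 1: φ1=1.3639364, φ2=-0.9584441, Δφ=-2.3223805, Δλ=-3.6735166 rad; a=sin²(Δφ/2)+cosφ1·cosφ2·sin²(Δλ/2)=0.9512984394; c=2·atan2(√a, √(1-a))=2.696560627; dist=6371·c=17179.788 ≈ 17179.8 km; running total=17179.8 km
Leg 1 bearing: y=sinΔλ·cosφ2=0.29153112, x=cosφ1·sinφ2-sinφ1·cosφ2·cosΔλ=0.31674671; θ=atan2(y, x)=42.6262° ≈ 42.6°
Leg 2: φ1=-0.9584441, φ2=1.1233829, Δφ=2.0818270, Δλ=-1.9659633 rad; a=sin²(Δφ/2)+cosφ1·cosφ2·sin²(Δλ/2)=0.9167416558; c=2·atan2(√a, √(1-a))=2.556178486; dist=6371·c=16285.413 ≈ 16285.4 km; running total=33465.2 km
Leg 2 bearing: y=sinΔλ·cosφ2=-0.39929281, x=cosφ1·sinφ2-sinφ1·cosφ2·cosΔλ=0.38193039; θ=atan2(y, x)=-46.2732° <0 so +360° → 313.7268° ≈ 313.7°
Leg 3: φ1=1.1233829, φ2=-1.1619058, Δφ=-2.2852887, Δλ=3.6761486 rad; a=sin²(Δφ/2)+cosφ1·cosφ2·sin²(Δλ/2)=0.9876307691; c=2·atan2(√a, √(1-a))=2.918697437; dist=6371·c=18595.021 ≈ 18595.0 km; running total=52060.2 km
Leg 3 bearing: y=sinΔλ·cosφ2=-0.20255658, x=cosφ1·sinφ2-sinφ1·cosφ2·cosΔλ=-0.08851984; θ=atan2(y, x)=-113.6059° <0 so +360° → 246.3941° ≈ 246.4°
Leg 4: φ1=-1.1619058, φ2=1.1008123, Δφ=2.2627181, Δλ=-3.8876267 rad; a=sin²(Δφ/2)+cosφ1·cosφ2·sin²(Δλ/2)=0.9751542553; c=2·atan2(√a, √(1-a))=2.825021739; dist=6371·c=17998.213 ≈ 17998.2 km; running total=70058.4 km
Leg 4 bearing: y=sinΔλ·cosφ2=0.30737852, x=cosφ1·sinφ2-sinφ1·cosφ2·cosΔλ=0.04931711; θ=atan2(y, x)=80.8849° ≈ 80.9°
Leg 5: φ1=1.1008123, φ2=-0.2044409, Δφ=-1.3052532, Δλ=2.8371479 rad; a=sin²(Δφ/2)+cosφ1·cosφ2·sin²(Δλ/2)=0.8020279753; c=2·atan2(√a, √(1-a))=2.219377072; dist=6371·c=14139.651 ≈ 14139.7 km; running total=84198.1 km
Leg 5 bearing: y=sinΔλ·cosφ2=0.29352084, x=cosφ1·sinφ2-sinφ1·cosφ2·cosΔλ=0.74091965; θ=atan2(y, x)=21.6114° ≈ 21.6°

Leg 1: dist=17179.8 km, bearing=42.6°
Leg 2: dist=16285.4 km, bearing=313.7°
Leg 3: dist=18595.0 km, bearing=246.4°
Leg 4: dist=17998.2 km, bearing=80.9°
Leg 5: dist=14139.7 km, bearing=21.6°
Total: 84198.1 km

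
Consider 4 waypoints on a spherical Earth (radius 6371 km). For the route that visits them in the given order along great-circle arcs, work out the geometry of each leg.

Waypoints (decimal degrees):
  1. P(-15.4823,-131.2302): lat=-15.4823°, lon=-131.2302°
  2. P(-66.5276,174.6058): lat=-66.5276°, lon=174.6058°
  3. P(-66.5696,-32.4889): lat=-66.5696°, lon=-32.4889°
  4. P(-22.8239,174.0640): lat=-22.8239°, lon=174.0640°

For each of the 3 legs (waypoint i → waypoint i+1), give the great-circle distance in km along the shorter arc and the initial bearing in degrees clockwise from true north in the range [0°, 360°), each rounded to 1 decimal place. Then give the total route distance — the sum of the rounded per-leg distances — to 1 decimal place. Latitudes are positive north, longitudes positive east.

Leg 1: dist=6893.3 km, bearing=201.5°
Leg 2: dist=5062.0 km, bearing=165.3°
Leg 3: dist=9828.7 km, bearing=204.3°
Total: 21784.0 km

Leg 1: φ1=-0.2702171, φ2=-1.1611257, Δφ=-0.8909086, Δλ=5.3378452 rad; a=sin²(Δφ/2)+cosφ1·cosφ2·sin²(Δλ/2)=0.2652071391; c=2·atan2(√a, √(1-a))=1.081974839; dist=6371·c=6893.262 ≈ 6893.3 km; running total=6893.3 km
Leg 1 bearing: y=sinΔλ·cosφ2=-0.32290615, x=cosφ1·sinφ2-sinφ1·cosφ2·cosΔλ=-0.82171824; θ=atan2(y, x)=-158.5469° <0 so +360° → 201.4531° ≈ 201.5°
Leg 2: φ1=-1.1611257, φ2=-1.1618587, Δφ=-0.0007330, Δλ=-3.6144844 rad; a=sin²(Δφ/2)+cosφ1·cosφ2·sin²(Δλ/2)=0.1496901985; c=2·atan2(√a, √(1-a))=0.794530843; dist=6371·c=5061.956 ≈ 5062.0 km; running total=11955.3 km
Leg 2 bearing: y=sinΔλ·cosφ2=0.18110775, x=cosφ1·sinφ2-sinφ1·cosφ2·cosΔλ=-0.69016821; θ=atan2(y, x)=165.2965° ≈ 165.3°
Leg 3: φ1=-1.1618587, φ2=-0.3983522, Δφ=0.7635065, Δλ=3.6050282 rad; a=sin²(Δφ/2)+cosφ1·cosφ2·sin²(Δλ/2)=0.4859637429; c=2·atan2(√a, √(1-a))=1.542720124; dist=6371·c=9828.670 ≈ 9828.7 km; running total=21784.0 km
Leg 3 bearing: y=sinΔλ·cosφ2=-0.41202256, x=cosφ1·sinφ2-sinφ1·cosφ2·cosΔλ=-0.91074109; θ=atan2(y, x)=-155.6578° <0 so +360° → 204.3422° ≈ 204.3°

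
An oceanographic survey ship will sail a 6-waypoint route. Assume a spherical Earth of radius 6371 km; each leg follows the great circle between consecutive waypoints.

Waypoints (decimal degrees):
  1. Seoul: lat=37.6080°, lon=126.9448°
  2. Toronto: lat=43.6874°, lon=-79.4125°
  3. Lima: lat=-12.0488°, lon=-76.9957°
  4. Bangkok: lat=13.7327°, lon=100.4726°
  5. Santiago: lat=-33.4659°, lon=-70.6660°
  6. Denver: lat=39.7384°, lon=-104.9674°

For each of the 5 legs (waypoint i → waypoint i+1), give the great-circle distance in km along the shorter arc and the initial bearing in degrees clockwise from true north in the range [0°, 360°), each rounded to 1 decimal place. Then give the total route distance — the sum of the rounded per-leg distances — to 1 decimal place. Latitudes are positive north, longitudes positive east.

Leg 1: dist=10593.1 km, bearing=18.8°
Leg 2: dist=6202.4 km, bearing=177.1°
Leg 3: dist=19682.9 km, bearing=55.4°
Leg 4: dist=17645.1 km, bearing=200.7°
Leg 5: dist=8871.3 km, bearing=333.9°
Total: 62994.8 km

Leg 1: φ1=0.6563834, φ2=0.7624890, Δφ=0.1061055, Δλ=-3.6016143 rad; a=sin²(Δφ/2)+cosφ1·cosφ2·sin²(Δλ/2)=0.5458937492; c=2·atan2(√a, √(1-a))=1.662713200; dist=6371·c=10593.146 ≈ 10593.1 km; running total=10593.1 km
Leg 1 bearing: y=sinΔλ·cosφ2=0.32104138, x=cosφ1·sinφ2-sinφ1·cosφ2·cosΔλ=0.94260675; θ=atan2(y, x)=18.8083° ≈ 18.8°
Leg 2: φ1=0.7624890, φ2=-0.2102912, Δφ=-0.9727802, Δλ=0.0421811 rad; a=sin²(Δφ/2)+cosφ1·cosφ2·sin²(Δλ/2)=0.2188125192; c=2·atan2(√a, √(1-a))=0.973541135; dist=6371·c=6202.431 ≈ 6202.4 km; running total=16795.5 km
Leg 2 bearing: y=sinΔλ·cosφ2=0.04123964, x=cosφ1·sinφ2-sinφ1·cosφ2·cosΔλ=-0.82585331; θ=atan2(y, x)=177.1413° ≈ 177.1°
Leg 3: φ1=-0.2102912, φ2=0.2396808, Δφ=0.4499721, Δλ=3.0974062 rad; a=sin²(Δφ/2)+cosφ1·cosφ2·sin²(Δλ/2)=0.9993204410; c=2·atan2(√a, √(1-a))=3.089450043; dist=6371·c=19682.886 ≈ 19682.9 km; running total=36478.4 km
Leg 3 bearing: y=sinΔλ·cosφ2=0.04290941, x=cosφ1·sinφ2-sinφ1·cosφ2·cosΔλ=0.02958329; θ=atan2(y, x)=55.4162° ≈ 55.4°
Leg 4: φ1=0.2396808, φ2=-0.5840901, Δφ=-0.8237710, Δλ=-2.9869320 rad; a=sin²(Δφ/2)+cosφ1·cosφ2·sin²(Δλ/2)=0.9658012046; c=2·atan2(√a, √(1-a))=2.769593090; dist=6371·c=17645.078 ≈ 17645.1 km; running total=54123.5 km
Leg 4 bearing: y=sinΔλ·cosφ2=-0.12850633, x=cosφ1·sinφ2-sinφ1·cosφ2·cosΔλ=-0.34000452; θ=atan2(y, x)=-159.2957° <0 so +360° → 200.7043° ≈ 200.7°
Leg 5: φ1=-0.5840901, φ2=0.6935659, Δφ=1.2776561, Δλ=-0.5986724 rad; a=sin²(Δφ/2)+cosφ1·cosφ2·sin²(Δλ/2)=0.4113022597; c=2·atan2(√a, √(1-a))=1.392457004; dist=6371·c=8871.344 ≈ 8871.3 km; running total=62994.8 km
Leg 5 bearing: y=sinΔλ·cosφ2=-0.43335087, x=cosφ1·sinφ2-sinφ1·cosφ2·cosΔλ=0.88359372; θ=atan2(y, x)=-26.1252° <0 so +360° → 333.8748° ≈ 333.9°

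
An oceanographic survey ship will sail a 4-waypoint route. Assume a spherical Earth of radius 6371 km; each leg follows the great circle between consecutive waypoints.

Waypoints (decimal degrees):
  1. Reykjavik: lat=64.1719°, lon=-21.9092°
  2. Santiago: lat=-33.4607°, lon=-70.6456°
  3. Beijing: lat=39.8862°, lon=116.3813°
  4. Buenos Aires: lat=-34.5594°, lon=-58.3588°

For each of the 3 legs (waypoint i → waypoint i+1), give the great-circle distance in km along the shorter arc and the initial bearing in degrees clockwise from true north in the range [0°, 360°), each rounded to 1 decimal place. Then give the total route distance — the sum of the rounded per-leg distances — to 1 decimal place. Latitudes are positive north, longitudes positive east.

Leg 1: dist=11660.6 km, bearing=220.5°
Leg 2: dist=19065.4 km, bearing=320.8°
Leg 3: dist=19261.9 km, bearing=320.2°
Total: 49987.9 km

Leg 1: φ1=1.1200109, φ2=-0.5839994, Δφ=-1.7040103, Δλ=-0.8506106 rad; a=sin²(Δφ/2)+cosφ1·cosφ2·sin²(Δλ/2)=0.6282858614; c=2·atan2(√a, √(1-a))=1.830269838; dist=6371·c=11660.649 ≈ 11660.6 km; running total=11660.6 km
Leg 1 bearing: y=sinΔλ·cosφ2=-0.62710246, x=cosφ1·sinφ2-sinφ1·cosφ2·cosΔλ=-0.73546819; θ=atan2(y, x)=-139.5472° <0 so +360° → 220.4528° ≈ 220.5°
Leg 2: φ1=-0.5839994, φ2=0.6961455, Δφ=1.2801449, Δλ=3.2642352 rad; a=sin²(Δφ/2)+cosφ1·cosφ2·sin²(Δλ/2)=0.9944549762; c=2·atan2(√a, √(1-a))=2.992524839; dist=6371·c=19065.376 ≈ 19065.4 km; running total=30726.0 km
Leg 2 bearing: y=sinΔλ·cosφ2=-0.09387030, x=cosφ1·sinφ2-sinφ1·cosφ2·cosΔλ=0.11508898; θ=atan2(y, x)=-39.2018° <0 so +360° → 320.7982° ≈ 320.8°
Leg 3: φ1=0.6961455, φ2=-0.6031753, Δφ=-1.2993208, Δλ=-3.0497901 rad; a=sin²(Δφ/2)+cosφ1·cosφ2·sin²(Δλ/2)=0.9965102220; c=2·atan2(√a, √(1-a))=3.023375141; dist=6371·c=19261.923 ≈ 19261.9 km; running total=49987.9 km
Leg 3 bearing: y=sinΔλ·cosφ2=-0.07549681, x=cosφ1·sinφ2-sinφ1·cosφ2·cosΔλ=0.09061252; θ=atan2(y, x)=-39.8005° <0 so +360° → 320.1995° ≈ 320.2°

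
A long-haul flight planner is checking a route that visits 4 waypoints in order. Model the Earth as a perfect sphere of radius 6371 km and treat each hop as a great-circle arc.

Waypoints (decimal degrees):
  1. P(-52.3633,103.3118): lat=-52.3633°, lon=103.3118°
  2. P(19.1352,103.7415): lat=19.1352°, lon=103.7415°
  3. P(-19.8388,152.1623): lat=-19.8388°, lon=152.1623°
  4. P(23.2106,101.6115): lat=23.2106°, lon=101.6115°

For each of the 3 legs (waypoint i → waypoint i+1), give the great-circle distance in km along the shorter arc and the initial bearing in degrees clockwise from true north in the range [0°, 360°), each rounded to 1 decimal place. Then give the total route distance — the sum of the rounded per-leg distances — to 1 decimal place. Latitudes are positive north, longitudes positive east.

Leg 1: φ1=-0.9139120, φ2=0.3339722, Δφ=1.2478842, Δλ=0.0074997 rad; a=sin²(Δφ/2)+cosφ1·cosφ2·sin²(Δλ/2)=0.3413433704; c=2·atan2(√a, √(1-a))=1.247901344; dist=6371·c=7950.379 ≈ 7950.4 km; running total=7950.4 km
Leg 1 bearing: y=sinΔλ·cosφ2=0.00708524, x=cosφ1·sinφ2-sinφ1·cosφ2·cosΔλ=0.94829431; θ=atan2(y, x)=0.4281° ≈ 0.4°
Leg 2: φ1=0.3339722, φ2=-0.3462524, Δφ=-0.6802246, Δλ=0.8451024 rad; a=sin²(Δφ/2)+cosφ1·cosφ2·sin²(Δλ/2)=0.2607356115; c=2·atan2(√a, √(1-a))=1.071817896; dist=6371·c=6828.552 ≈ 6828.6 km; running total=14779.0 km
Leg 2 bearing: y=sinΔλ·cosφ2=0.70364382, x=cosφ1·sinφ2-sinφ1·cosφ2·cosΔλ=-0.52525764; θ=atan2(y, x)=126.7407° ≈ 126.7°
Leg 3: φ1=-0.3462524, φ2=0.4051014, Δφ=0.7513538, Δλ=-0.8822779 rad; a=sin²(Δφ/2)+cosφ1·cosφ2·sin²(Δλ/2)=0.2922214380; c=2·atan2(√a, √(1-a))=1.142241094; dist=6371·c=7277.218 ≈ 7277.2 km; running total=22056.2 km
Leg 3 bearing: y=sinΔλ·cosφ2=-0.70968921, x=cosφ1·sinφ2-sinφ1·cosφ2·cosΔλ=0.56890553; θ=atan2(y, x)=-51.2834° <0 so +360° → 308.7166° ≈ 308.7°

Leg 1: dist=7950.4 km, bearing=0.4°
Leg 2: dist=6828.6 km, bearing=126.7°
Leg 3: dist=7277.2 km, bearing=308.7°
Total: 22056.2 km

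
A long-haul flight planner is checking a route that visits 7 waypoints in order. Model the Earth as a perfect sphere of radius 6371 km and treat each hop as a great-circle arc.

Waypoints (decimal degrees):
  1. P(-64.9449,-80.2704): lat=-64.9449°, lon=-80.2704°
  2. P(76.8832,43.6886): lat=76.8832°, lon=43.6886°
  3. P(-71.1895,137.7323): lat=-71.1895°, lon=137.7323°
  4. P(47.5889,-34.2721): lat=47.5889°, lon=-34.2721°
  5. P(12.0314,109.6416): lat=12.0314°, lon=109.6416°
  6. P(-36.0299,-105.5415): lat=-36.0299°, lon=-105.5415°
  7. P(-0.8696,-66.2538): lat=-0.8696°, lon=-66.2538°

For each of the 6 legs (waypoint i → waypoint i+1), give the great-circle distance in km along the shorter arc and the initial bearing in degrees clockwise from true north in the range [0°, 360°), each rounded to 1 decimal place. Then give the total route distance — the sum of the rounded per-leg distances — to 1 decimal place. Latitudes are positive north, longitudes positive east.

Leg 1: φ1=-1.1335023, φ2=1.3418650, Δφ=2.4753673, Δλ=2.1634927 rad; a=sin²(Δφ/2)+cosφ1·cosφ2·sin²(Δλ/2)=0.9679749742; c=2·atan2(√a, √(1-a))=2.781743489; dist=6371·c=17722.488 ≈ 17722.5 km; running total=17722.5 km
Leg 1 bearing: y=sinΔλ·cosφ2=0.18822996, x=cosφ1·sinφ2-sinφ1·cosφ2·cosΔλ=0.29760238; θ=atan2(y, x)=32.3129° ≈ 32.3°
Leg 2: φ1=1.3418650, φ2=-1.2424912, Δφ=-2.5843561, Δλ=1.6413722 rad; a=sin²(Δφ/2)+cosφ1·cosφ2·sin²(Δλ/2)=0.9635265655; c=2·atan2(√a, √(1-a))=2.757271406; dist=6371·c=17566.576 ≈ 17566.6 km; running total=35289.1 km
Leg 2 bearing: y=sinΔλ·cosφ2=0.32163648, x=cosφ1·sinφ2-sinφ1·cosφ2·cosΔλ=-0.19267192; θ=atan2(y, x)=120.9231° ≈ 120.9°
Leg 3: φ1=-1.2424912, φ2=0.8305830, Δφ=2.0730742, Δλ=-3.0020431 rad; a=sin²(Δφ/2)+cosφ1·cosφ2·sin²(Δλ/2)=0.9571222403; c=2·atan2(√a, √(1-a))=2.724435577; dist=6371·c=17357.379 ≈ 17357.4 km; running total=52646.5 km
Leg 3 bearing: y=sinΔλ·cosφ2=-0.09381337, x=cosφ1·sinφ2-sinφ1·cosφ2·cosΔλ=-0.39415236; θ=atan2(y, x)=-166.6120° <0 so +360° → 193.3880° ≈ 193.4°
Leg 4: φ1=0.8305830, φ2=0.2099875, Δφ=-0.6205954, Δλ=2.5117679 rad; a=sin²(Δφ/2)+cosφ1·cosφ2·sin²(Δλ/2)=0.6895826894; c=2·atan2(√a, √(1-a))=1.959690484; dist=6371·c=12485.188 ≈ 12485.2 km; running total=65131.7 km
Leg 4 bearing: y=sinΔλ·cosφ2=0.57606481, x=cosφ1·sinφ2-sinφ1·cosφ2·cosΔλ=0.72414291; θ=atan2(y, x)=38.5027° ≈ 38.5°
Leg 5: φ1=0.2099875, φ2=-0.6288404, Δφ=-0.8388279, Δλ=-3.7556536 rad; a=sin²(Δφ/2)+cosφ1·cosφ2·sin²(Δλ/2)=0.8845310577; c=2·atan2(√a, √(1-a))=2.448168842; dist=6371·c=15597.284 ≈ 15597.3 km; running total=80729.0 km
Leg 5 bearing: y=sinΔλ·cosφ2=0.46597172, x=cosφ1·sinφ2-sinφ1·cosφ2·cosΔλ=-0.43750865; θ=atan2(y, x)=133.1956° ≈ 133.2°
Leg 6: φ1=-0.6288404, φ2=-0.0151774, Δφ=0.6136630, Δλ=0.6856997 rad; a=sin²(Δφ/2)+cosφ1·cosφ2·sin²(Δλ/2)=0.1826113040; c=2·atan2(√a, √(1-a))=0.883075934; dist=6371·c=5626.077 ≈ 5626.1 km; running total=86355.1 km
Leg 6 bearing: y=sinΔλ·cosφ2=0.63314180, x=cosφ1·sinφ2-sinφ1·cosφ2·cosΔλ=0.44293241; θ=atan2(y, x)=55.0242° ≈ 55.0°

Leg 1: dist=17722.5 km, bearing=32.3°
Leg 2: dist=17566.6 km, bearing=120.9°
Leg 3: dist=17357.4 km, bearing=193.4°
Leg 4: dist=12485.2 km, bearing=38.5°
Leg 5: dist=15597.3 km, bearing=133.2°
Leg 6: dist=5626.1 km, bearing=55.0°
Total: 86355.1 km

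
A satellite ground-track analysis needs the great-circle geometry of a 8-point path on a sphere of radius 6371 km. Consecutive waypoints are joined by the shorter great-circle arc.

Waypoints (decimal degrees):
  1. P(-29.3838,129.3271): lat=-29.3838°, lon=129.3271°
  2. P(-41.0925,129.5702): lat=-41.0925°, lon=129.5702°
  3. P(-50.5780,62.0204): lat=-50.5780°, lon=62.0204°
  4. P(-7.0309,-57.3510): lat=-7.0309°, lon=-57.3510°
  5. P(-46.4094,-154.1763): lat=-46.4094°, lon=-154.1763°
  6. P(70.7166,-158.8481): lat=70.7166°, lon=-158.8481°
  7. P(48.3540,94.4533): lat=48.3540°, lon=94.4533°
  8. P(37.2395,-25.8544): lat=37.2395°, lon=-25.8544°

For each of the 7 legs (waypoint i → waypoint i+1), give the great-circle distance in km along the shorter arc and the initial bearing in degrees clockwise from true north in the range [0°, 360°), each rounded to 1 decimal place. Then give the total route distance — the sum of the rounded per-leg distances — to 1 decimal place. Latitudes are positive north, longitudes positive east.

Leg 1: φ1=-0.5128441, φ2=-0.7171994, Δφ=-0.2043554, Δλ=0.0042429 rad; a=sin²(Δφ/2)+cosφ1·cosφ2·sin²(Δλ/2)=0.0104069518; c=2·atan2(√a, √(1-a))=0.204384491; dist=6371·c=1302.134 ≈ 1302.1 km; running total=1302.1 km
Leg 1 bearing: y=sinΔλ·cosφ2=0.00319765, x=cosφ1·sinφ2-sinφ1·cosφ2·cosΔλ=-0.20293931; θ=atan2(y, x)=179.0973° ≈ 179.1°
Leg 2: φ1=-0.7171994, φ2=-0.8827526, Δφ=-0.1655532, Δλ=-1.1789664 rad; a=sin²(Δφ/2)+cosφ1·cosφ2·sin²(Δλ/2)=0.1547486323; c=2·atan2(√a, √(1-a))=0.808612475; dist=6371·c=5151.670 ≈ 5151.7 km; running total=6453.8 km
Leg 2 bearing: y=sinΔλ·cosφ2=-0.58689961, x=cosφ1·sinφ2-sinφ1·cosφ2·cosΔλ=-0.42279406; θ=atan2(y, x)=-125.7684° <0 so +360° → 234.2316° ≈ 234.2°
Leg 3: φ1=-0.8827526, φ2=-0.1227124, Δφ=0.7600403, Δλ=-2.0834240 rad; a=sin²(Δφ/2)+cosφ1·cosφ2·sin²(Δλ/2)=0.6072813059; c=2·atan2(√a, √(1-a))=1.787040317; dist=6371·c=11385.234 ≈ 11385.2 km; running total=17839.0 km
Leg 3 bearing: y=sinΔλ·cosφ2=-0.86490562, x=cosφ1·sinφ2-sinφ1·cosφ2·cosΔλ=-0.45376332; θ=atan2(y, x)=-117.6833° <0 so +360° → 242.3167° ≈ 242.3°
Leg 4: φ1=-0.1227124, φ2=-0.8099968, Δφ=-0.6872845, Δλ=-1.6899203 rad; a=sin²(Δφ/2)+cosφ1·cosφ2·sin²(Δλ/2)=0.4963349651; c=2·atan2(√a, √(1-a))=1.563466191; dist=6371·c=9960.843 ≈ 9960.8 km; running total=27799.8 km
Leg 4 bearing: y=sinΔλ·cosφ2=-0.68461432, x=cosφ1·sinφ2-sinφ1·cosφ2·cosΔλ=-0.72886864; θ=atan2(y, x)=-136.7933° <0 so +360° → 223.2067° ≈ 223.2°
Leg 5: φ1=-0.8099968, φ2=1.2342375, Δφ=2.0442343, Δλ=-0.0815383 rad; a=sin²(Δφ/2)+cosφ1·cosφ2·sin²(Δλ/2)=0.7283526711; c=2·atan2(√a, √(1-a))=2.045084537; dist=6371·c=13029.234 ≈ 13029.2 km; running total=40829.0 km
Leg 5 bearing: y=sinΔλ·cosφ2=-0.02689745, x=cosφ1·sinφ2-sinφ1·cosφ2·cosΔλ=0.88921131; θ=atan2(y, x)=-1.7326° <0 so +360° → 358.2674° ≈ 358.3°
Leg 6: φ1=1.2342375, φ2=0.8439365, Δφ=-0.3903010, Δλ=4.4209434 rad; a=sin²(Δφ/2)+cosφ1·cosφ2·sin²(Δλ/2)=0.1788582270; c=2·atan2(√a, √(1-a))=0.873322453; dist=6371·c=5563.937 ≈ 5563.9 km; running total=46392.9 km
Leg 6 bearing: y=sinΔλ·cosφ2=-0.63650297, x=cosφ1·sinφ2-sinφ1·cosφ2·cosΔλ=0.42700798; θ=atan2(y, x)=-56.1437° <0 so +360° → 303.8563° ≈ 303.9°
Leg 7: φ1=0.8439365, φ2=0.6499519, Δφ=-0.1939846, Δλ=-2.0997655 rad; a=sin²(Δφ/2)+cosφ1·cosφ2·sin²(Δλ/2)=0.4073848976; c=2·atan2(√a, √(1-a))=1.384490211; dist=6371·c=8820.587 ≈ 8820.6 km; running total=55213.5 km
Leg 7 bearing: y=sinΔλ·cosφ2=-0.68730636, x=cosφ1·sinφ2-sinφ1·cosφ2·cosΔλ=0.70235300; θ=atan2(y, x)=-44.3797° <0 so +360° → 315.6203° ≈ 315.6°

Leg 1: dist=1302.1 km, bearing=179.1°
Leg 2: dist=5151.7 km, bearing=234.2°
Leg 3: dist=11385.2 km, bearing=242.3°
Leg 4: dist=9960.8 km, bearing=223.2°
Leg 5: dist=13029.2 km, bearing=358.3°
Leg 6: dist=5563.9 km, bearing=303.9°
Leg 7: dist=8820.6 km, bearing=315.6°
Total: 55213.5 km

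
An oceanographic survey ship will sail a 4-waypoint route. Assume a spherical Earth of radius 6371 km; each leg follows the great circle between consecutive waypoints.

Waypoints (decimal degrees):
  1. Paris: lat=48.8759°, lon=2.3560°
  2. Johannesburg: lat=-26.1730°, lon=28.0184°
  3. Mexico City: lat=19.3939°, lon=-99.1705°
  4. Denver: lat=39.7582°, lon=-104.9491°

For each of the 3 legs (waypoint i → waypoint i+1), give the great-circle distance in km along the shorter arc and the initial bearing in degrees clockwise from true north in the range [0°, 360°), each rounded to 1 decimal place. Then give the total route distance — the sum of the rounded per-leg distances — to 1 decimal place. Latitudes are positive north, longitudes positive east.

Leg 1: φ1=0.8530454, φ2=-0.4568050, Δφ=-1.3098504, Δλ=0.4478934 rad; a=sin²(Δφ/2)+cosφ1·cosφ2·sin²(Δλ/2)=0.4001137534; c=2·atan2(√a, √(1-a))=1.369670599; dist=6371·c=8726.171 ≈ 8726.2 km; running total=8726.2 km
Leg 1 bearing: y=sinΔλ·cosφ2=0.38866365, x=cosφ1·sinφ2-sinφ1·cosφ2·cosΔλ=-0.89946180; θ=atan2(y, x)=156.6305° ≈ 156.6°
Leg 2: φ1=-0.4568050, φ2=0.3384874, Δφ=0.7952924, Δλ=-2.2198651 rad; a=sin²(Δφ/2)+cosφ1·cosφ2·sin²(Δλ/2)=0.8290772070; c=2·atan2(√a, √(1-a))=2.289161094; dist=6371·c=14584.245 ≈ 14584.2 km; running total=23310.4 km
Leg 2 bearing: y=sinΔλ·cosφ2=-0.75144370, x=cosφ1·sinφ2-sinφ1·cosφ2·cosΔλ=0.04653099; θ=atan2(y, x)=-86.4566° <0 so +360° → 273.5434° ≈ 273.5°
Leg 3: φ1=0.3384874, φ2=0.6939115, Δφ=0.3554241, Δλ=-0.1008556 rad; a=sin²(Δφ/2)+cosφ1·cosφ2·sin²(Δλ/2)=0.0330929175; c=2·atan2(√a, √(1-a))=0.365866357; dist=6371·c=2330.935 ≈ 2330.9 km; running total=25641.3 km
Leg 3 bearing: y=sinΔλ·cosφ2=-0.07740140, x=cosφ1·sinφ2-sinφ1·cosφ2·cosΔλ=0.34928517; θ=atan2(y, x)=-12.4948° <0 so +360° → 347.5052° ≈ 347.5°

Leg 1: dist=8726.2 km, bearing=156.6°
Leg 2: dist=14584.2 km, bearing=273.5°
Leg 3: dist=2330.9 km, bearing=347.5°
Total: 25641.3 km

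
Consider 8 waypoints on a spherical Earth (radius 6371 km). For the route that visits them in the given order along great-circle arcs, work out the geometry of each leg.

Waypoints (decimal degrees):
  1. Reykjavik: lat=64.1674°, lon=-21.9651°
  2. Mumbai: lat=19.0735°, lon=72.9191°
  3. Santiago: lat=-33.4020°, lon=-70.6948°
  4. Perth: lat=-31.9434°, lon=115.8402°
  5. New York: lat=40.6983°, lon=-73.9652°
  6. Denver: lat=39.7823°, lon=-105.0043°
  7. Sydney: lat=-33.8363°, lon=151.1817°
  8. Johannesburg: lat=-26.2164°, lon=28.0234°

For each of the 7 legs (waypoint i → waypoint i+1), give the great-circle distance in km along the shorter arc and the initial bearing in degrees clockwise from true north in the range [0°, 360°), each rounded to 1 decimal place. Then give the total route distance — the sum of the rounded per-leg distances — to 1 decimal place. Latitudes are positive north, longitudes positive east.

Leg 1: dist=8338.0 km, bearing=77.1°
Leg 2: dist=16078.1 km, bearing=238.7°
Leg 3: dist=12716.8 km, bearing=186.1°
Leg 4: dist=18705.6 km, bearing=39.2°
Leg 5: dist=2622.8 km, bearing=278.0°
Leg 6: dist=13407.6 km, bearing=249.5°
Leg 7: dist=11041.6 km, bearing=229.6°
Total: 82910.5 km

Leg 1: φ1=1.1199324, φ2=0.3328954, Δφ=-0.7870370, Δλ=1.6560417 rad; a=sin²(Δφ/2)+cosφ1·cosφ2·sin²(Δλ/2)=0.3704687030; c=2·atan2(√a, √(1-a))=1.308744790; dist=6371·c=8338.013 ≈ 8338.0 km; running total=8338.0 km
Leg 1 bearing: y=sinΔλ·cosφ2=0.94166832, x=cosφ1·sinφ2-sinφ1·cosφ2·cosΔλ=0.21481935; θ=atan2(y, x)=77.1492° ≈ 77.1°
Leg 2: φ1=0.3328954, φ2=-0.5829749, Δφ=-0.9158703, Δλ=-2.5065354 rad; a=sin²(Δφ/2)+cosφ1·cosφ2·sin²(Δλ/2)=0.9075340856; c=2·atan2(√a, √(1-a))=2.523643177; dist=6371·c=16078.131 ≈ 16078.1 km; running total=24416.1 km
Leg 2 bearing: y=sinΔλ·cosφ2=-0.49524006, x=cosφ1·sinφ2-sinφ1·cosφ2·cosΔλ=-0.30066786; θ=atan2(y, x)=-121.2626° <0 so +360° → 238.7374° ≈ 238.7°
Leg 3: φ1=-0.5829749, φ2=-0.5575175, Δφ=0.0254574, Δλ=3.2556499 rad; a=sin²(Δφ/2)+cosφ1·cosφ2·sin²(Δλ/2)=0.7062720843; c=2·atan2(√a, √(1-a))=1.996041541; dist=6371·c=12716.781 ≈ 12716.8 km; running total=37132.9 km
Leg 3 bearing: y=sinΔλ·cosφ2=-0.09657600, x=cosφ1·sinφ2-sinφ1·cosφ2·cosΔλ=-0.90580372; θ=atan2(y, x)=-173.9142° <0 so +360° → 186.0858° ≈ 186.1°
Leg 4: φ1=-0.5575175, φ2=0.7103193, Δφ=1.2678368, Δλ=-3.3127292 rad; a=sin²(Δφ/2)+cosφ1·cosφ2·sin²(Δλ/2)=0.9894751919; c=2·atan2(√a, √(1-a))=2.936050049; dist=6371·c=18705.575 ≈ 18705.6 km; running total=55838.5 km
Leg 4 bearing: y=sinΔλ·cosφ2=0.12911537, x=cosφ1·sinφ2-sinφ1·cosφ2·cosΔλ=0.15806760; θ=atan2(y, x)=39.2432° ≈ 39.2°
Leg 5: φ1=0.7103193, φ2=0.6943321, Δφ=-0.0159872, Δλ=-0.5417345 rad; a=sin²(Δφ/2)+cosφ1·cosφ2·sin²(Δλ/2)=0.0417754285; c=2·atan2(√a, √(1-a))=0.411681805; dist=6371·c=2622.825 ≈ 2622.8 km; running total=58461.3 km
Leg 5 bearing: y=sinΔλ·cosφ2=-0.39624653, x=cosφ1·sinφ2-sinφ1·cosφ2·cosΔλ=0.05576431; θ=atan2(y, x)=-81.9893° <0 so +360° → 278.0107° ≈ 278.0°
Leg 6: φ1=0.6943321, φ2=-0.5905548, Δφ=-1.2848870, Δλ=4.4712892 rad; a=sin²(Δφ/2)+cosφ1·cosφ2·sin²(Δλ/2)=0.7543541543; c=2·atan2(√a, √(1-a))=2.104480122; dist=6371·c=13407.643 ≈ 13407.6 km; running total=71868.9 km
Leg 6 bearing: y=sinΔλ·cosφ2=-0.80660663, x=cosφ1·sinφ2-sinφ1·cosφ2·cosΔλ=-0.30100099; θ=atan2(y, x)=-110.4640° <0 so +360° → 249.5360° ≈ 249.5°
Leg 7: φ1=-0.5905548, φ2=-0.4575625, Δφ=0.1329923, Δλ=-2.1495178 rad; a=sin²(Δφ/2)+cosφ1·cosφ2·sin²(Δλ/2)=0.5807997879; c=2·atan2(√a, √(1-a))=1.733107645; dist=6371·c=11041.629 ≈ 11041.6 km; running total=82910.5 km
Leg 7 bearing: y=sinΔλ·cosφ2=-0.75104533, x=cosφ1·sinφ2-sinφ1·cosφ2·cosΔλ=-0.64016911; θ=atan2(y, x)=-130.4433° <0 so +360° → 229.5567° ≈ 229.6°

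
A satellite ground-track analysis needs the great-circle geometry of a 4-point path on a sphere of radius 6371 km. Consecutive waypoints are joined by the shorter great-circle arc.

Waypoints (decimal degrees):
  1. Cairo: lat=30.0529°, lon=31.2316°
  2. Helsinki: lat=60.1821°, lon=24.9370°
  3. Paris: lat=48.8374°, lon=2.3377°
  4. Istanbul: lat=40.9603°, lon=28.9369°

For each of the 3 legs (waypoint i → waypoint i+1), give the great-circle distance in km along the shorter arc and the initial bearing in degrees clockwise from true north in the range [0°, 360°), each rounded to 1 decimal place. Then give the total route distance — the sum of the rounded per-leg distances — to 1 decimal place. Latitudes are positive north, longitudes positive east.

Leg 1: dist=3383.0 km, bearing=353.8°
Leg 2: dist=1911.4 km, bearing=238.9°
Leg 3: dist=2256.0 km, bearing=102.8°
Total: 7550.4 km

Leg 1: φ1=0.5245221, φ2=1.0503758, Δφ=0.5258537, Δλ=-0.1098615 rad; a=sin²(Δφ/2)+cosφ1·cosφ2·sin²(Δλ/2)=0.0688495088; c=2·atan2(√a, √(1-a))=0.531000244; dist=6371·c=3383.003 ≈ 3383.0 km; running total=3383.0 km
Leg 1 bearing: y=sinΔλ·cosφ2=-0.05451826, x=cosφ1·sinφ2-sinφ1·cosφ2·cosΔλ=0.50345285; θ=atan2(y, x)=-6.1804° <0 so +360° → 353.8196° ≈ 353.8°
Leg 2: φ1=1.0503758, φ2=0.8523734, Δφ=-0.1980024, Δλ=-0.3944322 rad; a=sin²(Δφ/2)+cosφ1·cosφ2·sin²(Δλ/2)=0.0223345885; c=2·atan2(√a, √(1-a))=0.300019173; dist=6371·c=1911.422 ≈ 1911.4 km; running total=5294.4 km
Leg 2 bearing: y=sinΔλ·cosφ2=-0.25293506, x=cosφ1·sinφ2-sinφ1·cosφ2·cosΔλ=-0.15286228; θ=atan2(y, x)=-121.1468° <0 so +360° → 238.8532° ≈ 238.9°
Leg 3: φ1=0.8523734, φ2=0.7148921, Δφ=-0.1374813, Δλ=0.4642436 rad; a=sin²(Δφ/2)+cosφ1·cosφ2·sin²(Δλ/2)=0.0310214762; c=2·atan2(√a, √(1-a))=0.354105459; dist=6371·c=2256.006 ≈ 2256.0 km; running total=7550.4 km
Leg 3 bearing: y=sinΔλ·cosφ2=0.33812211, x=cosφ1·sinφ2-sinφ1·cosφ2·cosΔλ=-0.07687664; θ=atan2(y, x)=102.8092° ≈ 102.8°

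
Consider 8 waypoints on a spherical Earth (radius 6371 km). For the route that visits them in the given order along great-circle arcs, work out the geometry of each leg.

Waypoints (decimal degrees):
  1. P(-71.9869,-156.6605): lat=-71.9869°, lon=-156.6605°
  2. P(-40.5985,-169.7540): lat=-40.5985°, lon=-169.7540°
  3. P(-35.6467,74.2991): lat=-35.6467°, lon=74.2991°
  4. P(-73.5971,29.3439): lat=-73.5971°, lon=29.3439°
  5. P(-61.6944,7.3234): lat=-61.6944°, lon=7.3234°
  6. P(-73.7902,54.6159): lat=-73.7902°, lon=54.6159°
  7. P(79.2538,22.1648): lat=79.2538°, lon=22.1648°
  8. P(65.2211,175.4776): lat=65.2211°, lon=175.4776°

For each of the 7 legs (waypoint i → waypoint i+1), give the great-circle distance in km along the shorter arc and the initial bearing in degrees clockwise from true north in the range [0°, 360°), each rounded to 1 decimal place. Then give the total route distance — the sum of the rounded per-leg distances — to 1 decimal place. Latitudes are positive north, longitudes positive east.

Leg 1: φ1=-1.2564084, φ2=-0.7085775, Δφ=0.5478309, Δλ=-0.2285247 rad; a=sin²(Δφ/2)+cosφ1·cosφ2·sin²(Δλ/2)=0.0762240476; c=2·atan2(√a, √(1-a))=0.559441013; dist=6371·c=3564.199 ≈ 3564.2 km; running total=3564.2 km
Leg 1 bearing: y=sinΔλ·cosφ2=-0.17200980, x=cosφ1·sinφ2-sinφ1·cosφ2·cosΔλ=0.50206414; θ=atan2(y, x)=-18.9117° <0 so +360° → 341.0883° ≈ 341.1°
Leg 2: φ1=-0.7085775, φ2=-0.6221523, Δφ=0.0864252, Δλ=4.2595301 rad; a=sin²(Δφ/2)+cosφ1·cosφ2·sin²(Δλ/2)=0.4453591892; c=2·atan2(√a, √(1-a))=1.461296012; dist=6371·c=9309.917 ≈ 9309.9 km; running total=12874.1 km
Leg 2 bearing: y=sinΔλ·cosφ2=-0.73071326, x=cosφ1·sinφ2-sinφ1·cosφ2·cosΔλ=-0.67388104; θ=atan2(y, x)=-132.6830° <0 so +360° → 227.3170° ≈ 227.3°
Leg 3: φ1=-0.6221523, φ2=-1.2845117, Δφ=-0.6623594, Δλ=-0.7846163 rad; a=sin²(Δφ/2)+cosφ1·cosφ2·sin²(Δλ/2)=0.1392710712; c=2·atan2(√a, √(1-a))=0.764890974; dist=6371·c=4873.120 ≈ 4873.1 km; running total=17747.2 km
Leg 3 bearing: y=sinΔλ·cosφ2=-0.19952370, x=cosφ1·sinφ2-sinφ1·cosφ2·cosΔλ=-0.66309038; θ=atan2(y, x)=-163.2535° <0 so +360° → 196.7465° ≈ 196.7°
Leg 4: φ1=-1.2845117, φ2=-1.0767704, Δφ=0.2077413, Δλ=-0.3843302 rad; a=sin²(Δφ/2)+cosφ1·cosφ2·sin²(Δλ/2)=0.0156344606; c=2·atan2(√a, √(1-a))=0.250731934; dist=6371·c=1597.413 ≈ 1597.4 km; running total=19344.6 km
Leg 4 bearing: y=sinΔλ·cosφ2=-0.17778610, x=cosφ1·sinφ2-sinφ1·cosφ2·cosΔλ=0.17306704; θ=atan2(y, x)=-45.7706° <0 so +360° → 314.2294° ≈ 314.2°
Leg 5: φ1=-1.0767704, φ2=-1.2878819, Δφ=-0.2111115, Δλ=0.8254098 rad; a=sin²(Δφ/2)+cosφ1·cosφ2·sin²(Δλ/2)=0.0323950595; c=2·atan2(√a, √(1-a))=0.361944999; dist=6371·c=2305.952 ≈ 2306.0 km; running total=21650.6 km
Leg 5 bearing: y=sinΔλ·cosφ2=0.20513056, x=cosφ1·sinφ2-sinφ1·cosφ2·cosΔλ=-0.28862421; θ=atan2(y, x)=144.5979° ≈ 144.6°
Leg 6: φ1=-1.2878819, φ2=1.3832398, Δφ=2.6711217, Δλ=-0.5663785 rad; a=sin²(Δφ/2)+cosφ1·cosφ2·sin²(Δλ/2)=0.9497413395; c=2·atan2(√a, √(1-a))=2.689380476; dist=6371·c=17134.043 ≈ 17134.0 km; running total=38784.6 km
Leg 6 bearing: y=sinΔλ·cosφ2=-0.10005003, x=cosφ1·sinφ2-sinφ1·cosφ2·cosΔλ=0.42534798; θ=atan2(y, x)=-13.2365° <0 so +360° → 346.7635° ≈ 346.8°
Leg 7: φ1=1.3832398, φ2=1.1383229, Δφ=-0.2449168, Δλ=2.6758131 rad; a=sin²(Δφ/2)+cosφ1·cosφ2·sin²(Δλ/2)=0.0889069793; c=2·atan2(√a, √(1-a))=0.605555468; dist=6371·c=3857.994 ≈ 3858.0 km; running total=42642.6 km
Leg 7 bearing: y=sinΔλ·cosφ2=0.18823392, x=cosφ1·sinφ2-sinφ1·cosφ2·cosΔλ=0.53719466; θ=atan2(y, x)=19.3105° ≈ 19.3°

Leg 1: dist=3564.2 km, bearing=341.1°
Leg 2: dist=9309.9 km, bearing=227.3°
Leg 3: dist=4873.1 km, bearing=196.7°
Leg 4: dist=1597.4 km, bearing=314.2°
Leg 5: dist=2306.0 km, bearing=144.6°
Leg 6: dist=17134.0 km, bearing=346.8°
Leg 7: dist=3858.0 km, bearing=19.3°
Total: 42642.6 km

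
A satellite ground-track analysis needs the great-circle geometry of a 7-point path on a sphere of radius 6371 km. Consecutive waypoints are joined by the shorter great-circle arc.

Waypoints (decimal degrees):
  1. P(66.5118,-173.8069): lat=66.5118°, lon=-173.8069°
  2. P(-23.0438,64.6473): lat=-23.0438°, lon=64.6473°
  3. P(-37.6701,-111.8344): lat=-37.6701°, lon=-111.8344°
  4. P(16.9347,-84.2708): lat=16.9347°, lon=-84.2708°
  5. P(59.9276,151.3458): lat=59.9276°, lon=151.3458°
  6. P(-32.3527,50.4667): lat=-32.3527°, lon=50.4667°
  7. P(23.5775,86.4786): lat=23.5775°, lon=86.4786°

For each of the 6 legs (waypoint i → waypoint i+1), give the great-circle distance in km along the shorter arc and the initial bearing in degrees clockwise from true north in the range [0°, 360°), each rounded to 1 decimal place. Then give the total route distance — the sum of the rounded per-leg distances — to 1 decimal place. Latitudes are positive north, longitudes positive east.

Leg 1: φ1=1.1608499, φ2=-0.4021902, Δφ=-1.5630401, Δλ=4.1618109 rad; a=sin²(Δφ/2)+cosφ1·cosφ2·sin²(Δλ/2)=0.7754407069; c=2·atan2(√a, √(1-a))=2.154216309; dist=6371·c=13724.512 ≈ 13724.5 km; running total=13724.5 km
Leg 1 bearing: y=sinΔλ·cosφ2=-0.78421991, x=cosφ1·sinφ2-sinφ1·cosφ2·cosΔλ=0.28553248; θ=atan2(y, x)=-69.9936° <0 so +360° → 290.0064° ≈ 290.0°
Leg 2: φ1=-0.4021902, φ2=-0.6574673, Δφ=-0.2552771, Δλ=-3.0801867 rad; a=sin²(Δφ/2)+cosφ1·cosφ2·sin²(Δλ/2)=0.7438990268; c=2·atan2(√a, √(1-a))=2.080361896; dist=6371·c=13253.986 ≈ 13254.0 km; running total=26978.5 km
Leg 2 bearing: y=sinΔλ·cosφ2=-0.04857486, x=cosφ1·sinφ2-sinφ1·cosφ2·cosΔλ=-0.87160401; θ=atan2(y, x)=-176.8102° <0 so +360° → 183.1898° ≈ 183.2°
Leg 3: φ1=-0.6574673, φ2=0.2955663, Δφ=0.9530335, Δλ=0.4810756 rad; a=sin²(Δφ/2)+cosφ1·cosφ2·sin²(Δλ/2)=0.2533666054; c=2·atan2(√a, √(1-a))=1.054955099; dist=6371·c=6721.119 ≈ 6721.1 km; running total=33699.6 km
Leg 3 bearing: y=sinΔλ·cosφ2=0.44266761, x=cosφ1·sinφ2-sinφ1·cosφ2·cosΔλ=0.74882125; θ=atan2(y, x)=30.5896° ≈ 30.6°
Leg 4: φ1=0.2955663, φ2=1.0459339, Δφ=0.7503677, Δλ=4.1122854 rad; a=sin²(Δφ/2)+cosφ1·cosφ2·sin²(Δλ/2)=0.5093189265; c=2·atan2(√a, √(1-a))=1.589435259; dist=6371·c=10126.292 ≈ 10126.3 km; running total=43825.9 km
Leg 4 bearing: y=sinΔλ·cosφ2=-0.41354137, x=cosφ1·sinφ2-sinφ1·cosφ2·cosΔλ=0.91029455; θ=atan2(y, x)=-24.4320° <0 so +360° → 335.5680° ≈ 335.6°
Leg 5: φ1=1.0459339, φ2=-0.5646611, Δφ=-1.6105951, Δλ=-1.7606724 rad; a=sin²(Δφ/2)+cosφ1·cosφ2·sin²(Δλ/2)=0.7714957687; c=2·atan2(√a, √(1-a))=2.144791814; dist=6371·c=13664.469 ≈ 13664.5 km; running total=57490.4 km
Leg 5 bearing: y=sinΔλ·cosφ2=-0.82958746, x=cosφ1·sinφ2-sinφ1·cosφ2·cosΔλ=-0.13017233; θ=atan2(y, x)=-98.9177° <0 so +360° → 261.0823° ≈ 261.1°
Leg 6: φ1=-0.5646611, φ2=0.4115050, Δφ=0.9761661, Δλ=0.6285262 rad; a=sin²(Δφ/2)+cosφ1·cosφ2·sin²(Δλ/2)=0.2938801903; c=2·atan2(√a, √(1-a))=1.145885413; dist=6371·c=7300.436 ≈ 7300.4 km; running total=64790.8 km
Leg 6 bearing: y=sinΔλ·cosφ2=0.53887086, x=cosφ1·sinφ2-sinφ1·cosφ2·cosΔλ=0.73462691; θ=atan2(y, x)=36.2612° ≈ 36.3°

Leg 1: dist=13724.5 km, bearing=290.0°
Leg 2: dist=13254.0 km, bearing=183.2°
Leg 3: dist=6721.1 km, bearing=30.6°
Leg 4: dist=10126.3 km, bearing=335.6°
Leg 5: dist=13664.5 km, bearing=261.1°
Leg 6: dist=7300.4 km, bearing=36.3°
Total: 64790.8 km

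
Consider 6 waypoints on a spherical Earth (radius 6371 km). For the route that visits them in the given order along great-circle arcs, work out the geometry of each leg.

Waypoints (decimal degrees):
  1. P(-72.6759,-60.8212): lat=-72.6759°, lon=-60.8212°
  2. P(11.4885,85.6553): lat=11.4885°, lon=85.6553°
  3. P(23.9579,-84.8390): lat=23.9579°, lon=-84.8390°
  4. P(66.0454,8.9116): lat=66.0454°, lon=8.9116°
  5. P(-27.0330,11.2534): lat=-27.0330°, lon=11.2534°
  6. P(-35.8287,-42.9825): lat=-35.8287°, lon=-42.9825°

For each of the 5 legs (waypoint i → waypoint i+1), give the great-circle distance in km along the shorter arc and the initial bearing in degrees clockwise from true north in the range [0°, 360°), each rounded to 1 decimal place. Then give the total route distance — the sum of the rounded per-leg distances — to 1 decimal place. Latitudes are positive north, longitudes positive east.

Leg 1: φ1=-1.2684337, φ2=0.2005122, Δφ=1.4689459, Δλ=2.5564972 rad; a=sin²(Δφ/2)+cosφ1·cosφ2·sin²(Δλ/2)=0.7167032236; c=2·atan2(√a, √(1-a))=2.019065591; dist=6371·c=12863.467 ≈ 12863.5 km; running total=12863.5 km
Leg 1 bearing: y=sinΔλ·cosφ2=0.54121388, x=cosφ1·sinφ2-sinφ1·cosφ2·cosΔλ=-0.72058753; θ=atan2(y, x)=143.0908° ≈ 143.1°
Leg 2: φ1=0.2005122, φ2=0.4181442, Δφ=0.2176321, Δλ=-2.9756869 rad; a=sin²(Δφ/2)+cosφ1·cosφ2·sin²(Δλ/2)=0.9011809880; c=2·atan2(√a, √(1-a))=2.502038568; dist=6371·c=15940.488 ≈ 15940.5 km; running total=28804.0 km
Leg 2 bearing: y=sinΔλ·cosφ2=-0.15091744, x=cosφ1·sinφ2-sinφ1·cosφ2·cosΔλ=0.57744193; θ=atan2(y, x)=-14.6469° <0 so +360° → 345.3531° ≈ 345.4°
Leg 3: φ1=0.4181442, φ2=1.1527097, Δφ=0.7345654, Δλ=1.6362566 rad; a=sin²(Δφ/2)+cosφ1·cosφ2·sin²(Δλ/2)=0.3265903526; c=2·atan2(√a, √(1-a))=1.216618548; dist=6371·c=7751.077 ≈ 7751.1 km; running total=36555.1 km
Leg 3 bearing: y=sinΔλ·cosφ2=0.40514306, x=cosφ1·sinφ2-sinφ1·cosφ2·cosΔλ=0.84591695; θ=atan2(y, x)=25.5916° ≈ 25.6°
Leg 4: φ1=1.1527097, φ2=-0.4718149, Δφ=-1.6245245, Δλ=0.0408721 rad; a=sin²(Δφ/2)+cosφ1·cosφ2·sin²(Δλ/2)=0.5270022022; c=2·atan2(√a, √(1-a))=1.624827016; dist=6371·c=10351.773 ≈ 10351.8 km; running total=46906.9 km
Leg 4 bearing: y=sinΔλ·cosφ2=0.03639650, x=cosφ1·sinφ2-sinφ1·cosφ2·cosΔλ=-0.99787716; θ=atan2(y, x)=177.9111° ≈ 177.9°
Leg 5: φ1=-0.4718149, φ2=-0.6253288, Δφ=-0.1535139, Δλ=-0.9465950 rad; a=sin²(Δφ/2)+cosφ1·cosφ2·sin²(Δλ/2)=0.1559332977; c=2·atan2(√a, √(1-a))=0.811882964; dist=6371·c=5172.506 ≈ 5172.5 km; running total=52079.4 km
Leg 5 bearing: y=sinΔλ·cosφ2=-0.65788382, x=cosφ1·sinφ2-sinφ1·cosφ2·cosΔλ=-0.30604133; θ=atan2(y, x)=-114.9474° <0 so +360° → 245.0526° ≈ 245.1°

Leg 1: dist=12863.5 km, bearing=143.1°
Leg 2: dist=15940.5 km, bearing=345.4°
Leg 3: dist=7751.1 km, bearing=25.6°
Leg 4: dist=10351.8 km, bearing=177.9°
Leg 5: dist=5172.5 km, bearing=245.1°
Total: 52079.4 km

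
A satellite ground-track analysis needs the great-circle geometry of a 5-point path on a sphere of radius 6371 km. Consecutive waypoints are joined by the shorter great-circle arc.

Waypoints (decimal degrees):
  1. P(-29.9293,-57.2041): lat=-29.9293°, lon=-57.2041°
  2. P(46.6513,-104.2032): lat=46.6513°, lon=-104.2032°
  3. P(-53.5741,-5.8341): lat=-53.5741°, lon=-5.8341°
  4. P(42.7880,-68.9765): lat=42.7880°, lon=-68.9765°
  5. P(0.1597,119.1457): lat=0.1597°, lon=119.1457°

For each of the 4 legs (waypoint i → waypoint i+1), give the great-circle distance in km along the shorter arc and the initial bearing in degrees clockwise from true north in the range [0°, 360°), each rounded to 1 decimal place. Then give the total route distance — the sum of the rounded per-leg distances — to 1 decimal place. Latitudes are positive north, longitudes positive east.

Leg 1: dist=9734.1 km, bearing=329.8°
Leg 2: dist=14469.1 km, bearing=129.8°
Leg 3: dist=12283.6 km, bearing=315.7°
Leg 4: dist=15171.1 km, bearing=348.2°
Total: 51657.9 km

Leg 1: φ1=-0.5223648, φ2=0.8142188, Δφ=1.3365836, Δλ=-0.8202890 rad; a=sin²(Δφ/2)+cosφ1·cosφ2·sin²(Δλ/2)=0.4785466911; c=2·atan2(√a, √(1-a))=1.527876533; dist=6371·c=9734.101 ≈ 9734.1 km; running total=9734.1 km
Leg 1 bearing: y=sinΔλ·cosφ2=-0.50202066, x=cosφ1·sinφ2-sinφ1·cosφ2·cosΔλ=0.86379064; θ=atan2(y, x)=-30.1644° <0 so +360° → 329.8356° ≈ 329.8°
Leg 2: φ1=0.8142188, φ2=-0.9350444, Δφ=-1.7492632, Δλ=1.7168647 rad; a=sin²(Δφ/2)+cosφ1·cosφ2·sin²(Δλ/2)=0.8222201859; c=2·atan2(√a, √(1-a))=2.271087513; dist=6371·c=14469.099 ≈ 14469.1 km; running total=24203.2 km
Leg 2 bearing: y=sinΔλ·cosφ2=0.58745946, x=cosφ1·sinφ2-sinφ1·cosφ2·cosΔλ=-0.48947726; θ=atan2(y, x)=129.8014° ≈ 129.8°
Leg 3: φ1=-0.9350444, φ2=0.7467915, Δφ=1.6818359, Δλ=-1.1020428 rad; a=sin²(Δφ/2)+cosφ1·cosφ2·sin²(Δλ/2)=0.6748532720; c=2·atan2(√a, √(1-a))=1.928054178; dist=6371·c=12283.633 ≈ 12283.6 km; running total=36486.8 km
Leg 3 bearing: y=sinΔλ·cosφ2=-0.65471090, x=cosφ1·sinφ2-sinφ1·cosφ2·cosΔλ=0.67011862; θ=atan2(y, x)=-44.3337° <0 so +360° → 315.6663° ≈ 315.7°
Leg 4: φ1=0.7467915, φ2=0.0027873, Δφ=-0.7440042, Δλ=3.2833518 rad; a=sin²(Δφ/2)+cosφ1·cosφ2·sin²(Δλ/2)=0.8623072396; c=2·atan2(√a, √(1-a))=2.381271145; dist=6371·c=15171.078 ≈ 15171.1 km; running total=51657.9 km
Leg 4 bearing: y=sinΔλ·cosφ2=-0.14128427, x=cosφ1·sinφ2-sinφ1·cosφ2·cosΔλ=0.67451658; θ=atan2(y, x)=-11.8301° <0 so +360° → 348.1699° ≈ 348.2°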